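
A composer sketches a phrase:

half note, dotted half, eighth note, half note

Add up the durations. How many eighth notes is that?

In eighth notes: half note = 4; dotted half = 6; eighth note = 1; half note = 4.
Total: 4 + 6 + 1 + 4 = 15 eighth notes.

15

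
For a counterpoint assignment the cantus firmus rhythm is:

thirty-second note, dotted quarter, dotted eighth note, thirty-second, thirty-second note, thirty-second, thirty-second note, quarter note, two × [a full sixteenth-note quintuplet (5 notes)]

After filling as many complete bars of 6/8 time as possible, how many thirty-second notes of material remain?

23

One bar of 6/8 = 24 thirty-second notes.
Convert each value to thirty-second notes: thirty-second note = 1; dotted quarter = 12; dotted eighth note = 6; thirty-second = 1; thirty-second note = 1; thirty-second = 1; thirty-second note = 1; quarter note = 8; a full sixteenth-note quintuplet (5 notes) (five quintuplet sixteenths span one quarter) = 8; a full sixteenth-note quintuplet (5 notes) (five quintuplet sixteenths span one quarter) = 8.
Adding: 1 + 12 + 6 + 1 + 1 + 1 + 1 + 8 + 8 + 8 = 47.
47 ÷ 24 = 1 complete bar with 23 thirty-second notes remaining.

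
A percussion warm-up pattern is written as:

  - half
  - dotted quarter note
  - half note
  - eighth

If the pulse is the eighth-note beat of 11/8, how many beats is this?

One eighth-note beat = 2 sixteenth notes.
Working in sixteenth notes: half = 8; dotted quarter note = 6; half note = 8; eighth = 2.
Sum: 8 + 6 + 8 + 2 = 24.
24 ÷ 2 = 12 beats.

12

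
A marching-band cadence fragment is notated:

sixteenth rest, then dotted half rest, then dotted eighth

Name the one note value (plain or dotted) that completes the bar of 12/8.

half note

The bar of 12/8 = 24 sixteenth notes.
Convert each value to sixteenth notes: sixteenth rest = 1; dotted half rest = 12; dotted eighth = 3.
Total: 1 + 12 + 3 = 16.
Remaining: 24 − 16 = 8 sixteenth notes, which is a half note.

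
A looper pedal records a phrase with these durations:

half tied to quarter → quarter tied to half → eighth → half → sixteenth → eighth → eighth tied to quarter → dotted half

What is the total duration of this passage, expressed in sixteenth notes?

Express everything in sixteenth notes: half tied to quarter (half + quarter) = 12; quarter tied to half (quarter + half) = 12; eighth = 2; half = 8; sixteenth = 1; eighth = 2; eighth tied to quarter (eighth + quarter) = 6; dotted half = 12.
Sum: 12 + 12 + 2 + 8 + 1 + 2 + 6 + 12 = 55 sixteenth notes.

55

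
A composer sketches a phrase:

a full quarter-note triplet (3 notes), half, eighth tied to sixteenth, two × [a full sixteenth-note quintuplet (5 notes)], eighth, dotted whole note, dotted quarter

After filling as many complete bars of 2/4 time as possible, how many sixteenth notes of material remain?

3

One bar of 2/4 = 8 sixteenth notes.
In sixteenth notes: a full quarter-note triplet (3 notes) (three triplet quarters span one half) = 8; half = 8; eighth tied to sixteenth (eighth + sixteenth) = 3; a full sixteenth-note quintuplet (5 notes) (five quintuplet sixteenths span one quarter) = 4; a full sixteenth-note quintuplet (5 notes) (five quintuplet sixteenths span one quarter) = 4; eighth = 2; dotted whole note = 24; dotted quarter = 6.
Total: 8 + 8 + 3 + 4 + 4 + 2 + 24 + 6 = 59.
59 ÷ 8 = 7 complete bars with 3 sixteenth notes remaining.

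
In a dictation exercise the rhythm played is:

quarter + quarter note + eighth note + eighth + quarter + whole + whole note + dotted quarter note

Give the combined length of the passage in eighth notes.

Working in eighth notes: quarter = 2; quarter note = 2; eighth note = 1; eighth = 1; quarter = 2; whole = 8; whole note = 8; dotted quarter note = 3.
Adding: 2 + 2 + 1 + 1 + 2 + 8 + 8 + 3 = 27 eighth notes.

27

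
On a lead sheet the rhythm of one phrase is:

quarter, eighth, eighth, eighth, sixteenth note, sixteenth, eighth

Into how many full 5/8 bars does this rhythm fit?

One bar of 5/8 = 10 sixteenth notes.
Express everything in sixteenth notes: quarter = 4; eighth = 2; eighth = 2; eighth = 2; sixteenth note = 1; sixteenth = 1; eighth = 2.
Altogether 4 + 2 + 2 + 2 + 1 + 1 + 2 = 14.
14 ÷ 10 = 1 complete bar with 4 left over.

1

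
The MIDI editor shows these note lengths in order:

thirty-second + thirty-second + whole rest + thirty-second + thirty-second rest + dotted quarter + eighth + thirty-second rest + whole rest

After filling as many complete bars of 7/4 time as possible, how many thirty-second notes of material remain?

One bar of 7/4 = 56 thirty-second notes.
Convert each value to thirty-second notes: thirty-second = 1; thirty-second = 1; whole rest = 32; thirty-second = 1; thirty-second rest = 1; dotted quarter = 12; eighth = 4; thirty-second rest = 1; whole rest = 32.
Adding: 1 + 1 + 32 + 1 + 1 + 12 + 4 + 1 + 32 = 85.
85 ÷ 56 = 1 complete bar with 29 thirty-second notes remaining.

29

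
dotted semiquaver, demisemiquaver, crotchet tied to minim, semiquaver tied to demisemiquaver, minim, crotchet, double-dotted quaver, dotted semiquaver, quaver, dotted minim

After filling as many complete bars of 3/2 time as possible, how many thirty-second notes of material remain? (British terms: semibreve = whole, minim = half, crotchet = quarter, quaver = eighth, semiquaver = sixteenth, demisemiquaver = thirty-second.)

45

One bar of 3/2 = 48 thirty-second notes.
Each duration in thirty-second notes: dotted semiquaver = 3; demisemiquaver = 1; crotchet tied to minim (crotchet + minim) = 24; semiquaver tied to demisemiquaver (semiquaver + demisemiquaver) = 3; minim = 16; crotchet = 8; double-dotted quaver = 7; dotted semiquaver = 3; quaver = 4; dotted minim = 24.
Adding: 3 + 1 + 24 + 3 + 16 + 8 + 7 + 3 + 4 + 24 = 93.
93 ÷ 48 = 1 complete bar with 45 thirty-second notes remaining.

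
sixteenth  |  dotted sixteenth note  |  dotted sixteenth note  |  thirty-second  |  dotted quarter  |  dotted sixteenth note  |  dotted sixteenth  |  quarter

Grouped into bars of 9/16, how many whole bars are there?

1

One bar of 9/16 = 18 thirty-second notes.
Working in thirty-second notes: sixteenth = 2; dotted sixteenth note = 3; dotted sixteenth note = 3; thirty-second = 1; dotted quarter = 12; dotted sixteenth note = 3; dotted sixteenth = 3; quarter = 8.
Sum: 2 + 3 + 3 + 1 + 12 + 3 + 3 + 8 = 35.
35 ÷ 18 = 1 complete bar with 17 left over.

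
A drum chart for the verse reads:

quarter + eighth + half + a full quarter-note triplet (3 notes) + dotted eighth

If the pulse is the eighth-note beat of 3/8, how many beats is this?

12.5

One eighth-note beat = 2 sixteenth notes.
In sixteenth notes: quarter = 4; eighth = 2; half = 8; a full quarter-note triplet (3 notes) (three triplet quarters span one half) = 8; dotted eighth = 3.
Sum: 4 + 2 + 8 + 8 + 3 = 25.
25 ÷ 2 = 12.5 beats.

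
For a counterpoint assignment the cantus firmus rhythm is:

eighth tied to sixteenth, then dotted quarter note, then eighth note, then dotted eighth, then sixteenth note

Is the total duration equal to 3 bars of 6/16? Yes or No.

One bar of 6/16 = 6 sixteenth notes, so 3 bars = 18.
Express everything in sixteenth notes: eighth tied to sixteenth (eighth + sixteenth) = 3; dotted quarter note = 6; eighth note = 2; dotted eighth = 3; sixteenth note = 1.
Sum: 3 + 6 + 2 + 3 + 1 = 15.
15 falls short of 18, so the answer is No.

No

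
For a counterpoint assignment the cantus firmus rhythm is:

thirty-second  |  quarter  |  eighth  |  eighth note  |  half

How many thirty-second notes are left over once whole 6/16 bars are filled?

One bar of 6/16 = 12 thirty-second notes.
Working in thirty-second notes: thirty-second = 1; quarter = 8; eighth = 4; eighth note = 4; half = 16.
Altogether 1 + 8 + 4 + 4 + 16 = 33.
33 ÷ 12 = 2 complete bars with 9 thirty-second notes remaining.

9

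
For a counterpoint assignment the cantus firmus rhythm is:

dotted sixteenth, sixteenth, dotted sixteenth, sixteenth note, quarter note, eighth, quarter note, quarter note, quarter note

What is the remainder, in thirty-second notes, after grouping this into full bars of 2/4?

14

One bar of 2/4 = 16 thirty-second notes.
Working in thirty-second notes: dotted sixteenth = 3; sixteenth = 2; dotted sixteenth = 3; sixteenth note = 2; quarter note = 8; eighth = 4; quarter note = 8; quarter note = 8; quarter note = 8.
Sum: 3 + 2 + 3 + 2 + 8 + 4 + 8 + 8 + 8 = 46.
46 ÷ 16 = 2 complete bars with 14 thirty-second notes remaining.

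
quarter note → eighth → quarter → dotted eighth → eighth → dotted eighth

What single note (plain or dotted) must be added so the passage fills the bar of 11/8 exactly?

quarter note

The bar of 11/8 = 22 sixteenth notes.
Working in sixteenth notes: quarter note = 4; eighth = 2; quarter = 4; dotted eighth = 3; eighth = 2; dotted eighth = 3.
Total: 4 + 2 + 4 + 3 + 2 + 3 = 18.
Remaining: 22 − 18 = 4 sixteenth notes, which is a quarter note.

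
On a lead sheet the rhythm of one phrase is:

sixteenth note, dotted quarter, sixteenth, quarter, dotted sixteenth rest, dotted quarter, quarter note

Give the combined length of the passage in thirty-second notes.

Each duration in thirty-second notes: sixteenth note = 2; dotted quarter = 12; sixteenth = 2; quarter = 8; dotted sixteenth rest = 3; dotted quarter = 12; quarter note = 8.
Adding: 2 + 12 + 2 + 8 + 3 + 12 + 8 = 47 thirty-second notes.

47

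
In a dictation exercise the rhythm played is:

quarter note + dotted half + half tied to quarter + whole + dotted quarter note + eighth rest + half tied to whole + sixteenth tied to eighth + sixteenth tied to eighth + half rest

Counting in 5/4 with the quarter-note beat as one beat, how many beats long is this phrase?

One quarter-note beat = 4 sixteenth notes.
Convert each value to sixteenth notes: quarter note = 4; dotted half = 12; half tied to quarter (half + quarter) = 12; whole = 16; dotted quarter note = 6; eighth rest = 2; half tied to whole (half + whole) = 24; sixteenth tied to eighth (sixteenth + eighth) = 3; sixteenth tied to eighth (sixteenth + eighth) = 3; half rest = 8.
Sum: 4 + 12 + 12 + 16 + 6 + 2 + 24 + 3 + 3 + 8 = 90.
90 ÷ 4 = 22.5 beats.

22.5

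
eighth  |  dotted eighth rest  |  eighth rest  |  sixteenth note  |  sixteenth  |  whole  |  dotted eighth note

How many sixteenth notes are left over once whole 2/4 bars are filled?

One bar of 2/4 = 8 sixteenth notes.
Convert each value to sixteenth notes: eighth = 2; dotted eighth rest = 3; eighth rest = 2; sixteenth note = 1; sixteenth = 1; whole = 16; dotted eighth note = 3.
Sum: 2 + 3 + 2 + 1 + 1 + 16 + 3 = 28.
28 ÷ 8 = 3 complete bars with 4 sixteenth notes remaining.

4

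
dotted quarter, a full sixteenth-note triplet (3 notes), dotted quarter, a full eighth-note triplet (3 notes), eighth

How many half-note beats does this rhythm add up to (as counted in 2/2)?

2.5

One half-note beat = 4 eighth notes.
Express everything in eighth notes: dotted quarter = 3; a full sixteenth-note triplet (3 notes) (three triplet sixteenths span one eighth) = 1; dotted quarter = 3; a full eighth-note triplet (3 notes) (three triplet eighths span one quarter) = 2; eighth = 1.
Altogether 3 + 1 + 3 + 2 + 1 = 10.
10 ÷ 4 = 2.5 beats.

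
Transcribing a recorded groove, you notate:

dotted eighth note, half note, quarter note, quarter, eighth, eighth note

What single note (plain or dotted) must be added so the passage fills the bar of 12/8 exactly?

The bar of 12/8 = 24 sixteenth notes.
Convert each value to sixteenth notes: dotted eighth note = 3; half note = 8; quarter note = 4; quarter = 4; eighth = 2; eighth note = 2.
Adding: 3 + 8 + 4 + 4 + 2 + 2 = 23.
Remaining: 24 − 23 = 1 sixteenth note, which is a sixteenth note.

sixteenth note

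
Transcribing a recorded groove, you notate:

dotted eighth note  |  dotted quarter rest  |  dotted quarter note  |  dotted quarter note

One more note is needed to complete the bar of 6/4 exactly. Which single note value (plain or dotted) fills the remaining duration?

The bar of 6/4 = 24 sixteenth notes.
Convert each value to sixteenth notes: dotted eighth note = 3; dotted quarter rest = 6; dotted quarter note = 6; dotted quarter note = 6.
Total: 3 + 6 + 6 + 6 = 21.
Remaining: 24 − 21 = 3 sixteenth notes, which is a dotted eighth note.

dotted eighth note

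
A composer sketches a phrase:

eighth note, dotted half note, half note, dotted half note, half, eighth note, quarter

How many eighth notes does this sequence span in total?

24

In eighth notes: eighth note = 1; dotted half note = 6; half note = 4; dotted half note = 6; half = 4; eighth note = 1; quarter = 2.
Altogether 1 + 6 + 4 + 6 + 4 + 1 + 2 = 24 eighth notes.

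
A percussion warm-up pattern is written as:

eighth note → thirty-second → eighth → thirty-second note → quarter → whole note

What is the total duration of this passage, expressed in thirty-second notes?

Each duration in thirty-second notes: eighth note = 4; thirty-second = 1; eighth = 4; thirty-second note = 1; quarter = 8; whole note = 32.
Sum: 4 + 1 + 4 + 1 + 8 + 32 = 50 thirty-second notes.

50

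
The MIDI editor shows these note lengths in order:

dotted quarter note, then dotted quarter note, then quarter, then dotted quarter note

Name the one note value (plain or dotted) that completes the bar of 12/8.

eighth note

The bar of 12/8 = 12 eighth notes.
Each duration in eighth notes: dotted quarter note = 3; dotted quarter note = 3; quarter = 2; dotted quarter note = 3.
Total: 3 + 3 + 2 + 3 = 11.
Remaining: 12 − 11 = 1 eighth note, which is a eighth note.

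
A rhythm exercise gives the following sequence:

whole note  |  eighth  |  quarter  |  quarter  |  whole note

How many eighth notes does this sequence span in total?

21

Convert each value to eighth notes: whole note = 8; eighth = 1; quarter = 2; quarter = 2; whole note = 8.
Altogether 8 + 1 + 2 + 2 + 8 = 21 eighth notes.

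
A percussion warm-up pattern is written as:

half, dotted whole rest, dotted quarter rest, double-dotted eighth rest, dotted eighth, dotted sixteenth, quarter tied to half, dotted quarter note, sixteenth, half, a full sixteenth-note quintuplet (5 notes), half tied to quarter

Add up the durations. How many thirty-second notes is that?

Convert each value to thirty-second notes: half = 16; dotted whole rest = 48; dotted quarter rest = 12; double-dotted eighth rest = 7; dotted eighth = 6; dotted sixteenth = 3; quarter tied to half (quarter + half) = 24; dotted quarter note = 12; sixteenth = 2; half = 16; a full sixteenth-note quintuplet (5 notes) (five quintuplet sixteenths span one quarter) = 8; half tied to quarter (half + quarter) = 24.
Adding: 16 + 48 + 12 + 7 + 6 + 3 + 24 + 12 + 2 + 16 + 8 + 24 = 178 thirty-second notes.

178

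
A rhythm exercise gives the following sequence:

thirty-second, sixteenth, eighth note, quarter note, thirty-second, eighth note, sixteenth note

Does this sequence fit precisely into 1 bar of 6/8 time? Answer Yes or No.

No

One bar of 6/8 = 24 thirty-second notes.
In thirty-second notes: thirty-second = 1; sixteenth = 2; eighth note = 4; quarter note = 8; thirty-second = 1; eighth note = 4; sixteenth note = 2.
Adding: 1 + 2 + 4 + 8 + 1 + 4 + 2 = 22.
22 falls short of 24, so the answer is No.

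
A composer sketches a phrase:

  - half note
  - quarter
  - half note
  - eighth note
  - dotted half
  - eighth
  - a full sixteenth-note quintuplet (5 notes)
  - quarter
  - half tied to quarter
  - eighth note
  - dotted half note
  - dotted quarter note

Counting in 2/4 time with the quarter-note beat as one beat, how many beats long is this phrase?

One quarter-note beat = 2 eighth notes.
Each duration in eighth notes: half note = 4; quarter = 2; half note = 4; eighth note = 1; dotted half = 6; eighth = 1; a full sixteenth-note quintuplet (5 notes) (five quintuplet sixteenths span one quarter) = 2; quarter = 2; half tied to quarter (half + quarter) = 6; eighth note = 1; dotted half note = 6; dotted quarter note = 3.
Total: 4 + 2 + 4 + 1 + 6 + 1 + 2 + 2 + 6 + 1 + 6 + 3 = 38.
38 ÷ 2 = 19 beats.

19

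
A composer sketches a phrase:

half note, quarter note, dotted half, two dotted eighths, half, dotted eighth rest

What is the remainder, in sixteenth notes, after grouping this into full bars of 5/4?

1

One bar of 5/4 = 20 sixteenth notes.
Express everything in sixteenth notes: half note = 8; quarter note = 4; dotted half = 12; dotted eighth = 3; dotted eighth = 3; half = 8; dotted eighth rest = 3.
Total: 8 + 4 + 12 + 3 + 3 + 8 + 3 = 41.
41 ÷ 20 = 2 complete bars with 1 sixteenth note remaining.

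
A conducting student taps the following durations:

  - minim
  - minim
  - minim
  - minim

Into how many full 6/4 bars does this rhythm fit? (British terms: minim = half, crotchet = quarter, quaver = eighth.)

1

One bar of 6/4 = 3 half notes.
Each duration in half notes: minim = 1; minim = 1; minim = 1; minim = 1.
Altogether 1 + 1 + 1 + 1 = 4.
4 ÷ 3 = 1 complete bar with 1 left over.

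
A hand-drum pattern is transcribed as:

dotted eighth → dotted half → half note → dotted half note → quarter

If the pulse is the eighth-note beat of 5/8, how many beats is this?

One eighth-note beat = 2 sixteenth notes.
Convert each value to sixteenth notes: dotted eighth = 3; dotted half = 12; half note = 8; dotted half note = 12; quarter = 4.
Adding: 3 + 12 + 8 + 12 + 4 = 39.
39 ÷ 2 = 19.5 beats.

19.5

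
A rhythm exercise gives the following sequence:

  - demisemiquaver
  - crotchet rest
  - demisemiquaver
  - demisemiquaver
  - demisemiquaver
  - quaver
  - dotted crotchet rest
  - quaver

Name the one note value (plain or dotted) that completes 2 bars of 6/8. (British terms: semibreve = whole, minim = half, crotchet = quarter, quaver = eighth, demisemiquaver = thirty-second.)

2 bars of 6/8 = 48 thirty-second notes.
Working in thirty-second notes: demisemiquaver = 1; crotchet rest = 8; demisemiquaver = 1; demisemiquaver = 1; demisemiquaver = 1; quaver = 4; dotted crotchet rest = 12; quaver = 4.
Altogether 1 + 8 + 1 + 1 + 1 + 4 + 12 + 4 = 32.
Remaining: 48 − 32 = 16 thirty-second notes, which is a half note.

half note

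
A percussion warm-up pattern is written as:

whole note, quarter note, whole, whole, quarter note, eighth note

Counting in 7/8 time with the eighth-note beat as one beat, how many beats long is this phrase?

One eighth-note beat = 2 sixteenth notes.
Working in sixteenth notes: whole note = 16; quarter note = 4; whole = 16; whole = 16; quarter note = 4; eighth note = 2.
Total: 16 + 4 + 16 + 16 + 4 + 2 = 58.
58 ÷ 2 = 29 beats.

29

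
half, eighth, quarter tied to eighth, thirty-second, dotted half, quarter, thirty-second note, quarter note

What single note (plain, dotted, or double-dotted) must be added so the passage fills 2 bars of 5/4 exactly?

2 bars of 5/4 = 80 thirty-second notes.
Convert each value to thirty-second notes: half = 16; eighth = 4; quarter tied to eighth (quarter + eighth) = 12; thirty-second = 1; dotted half = 24; quarter = 8; thirty-second note = 1; quarter note = 8.
Altogether 16 + 4 + 12 + 1 + 24 + 8 + 1 + 8 = 74.
Remaining: 80 − 74 = 6 thirty-second notes, which is a dotted eighth note.

dotted eighth note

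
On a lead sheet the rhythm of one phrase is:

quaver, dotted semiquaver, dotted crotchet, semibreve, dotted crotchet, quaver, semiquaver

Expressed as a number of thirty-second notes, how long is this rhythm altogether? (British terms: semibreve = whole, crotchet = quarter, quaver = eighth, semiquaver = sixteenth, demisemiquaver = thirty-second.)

69

Working in thirty-second notes: quaver = 4; dotted semiquaver = 3; dotted crotchet = 12; semibreve = 32; dotted crotchet = 12; quaver = 4; semiquaver = 2.
Altogether 4 + 3 + 12 + 32 + 12 + 4 + 2 = 69 thirty-second notes.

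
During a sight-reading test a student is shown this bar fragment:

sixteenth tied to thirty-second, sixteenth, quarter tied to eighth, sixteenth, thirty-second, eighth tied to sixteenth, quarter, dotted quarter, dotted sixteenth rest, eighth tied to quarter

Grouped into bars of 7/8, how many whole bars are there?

2

One bar of 7/8 = 28 thirty-second notes.
Working in thirty-second notes: sixteenth tied to thirty-second (sixteenth + thirty-second) = 3; sixteenth = 2; quarter tied to eighth (quarter + eighth) = 12; sixteenth = 2; thirty-second = 1; eighth tied to sixteenth (eighth + sixteenth) = 6; quarter = 8; dotted quarter = 12; dotted sixteenth rest = 3; eighth tied to quarter (eighth + quarter) = 12.
Sum: 3 + 2 + 12 + 2 + 1 + 6 + 8 + 12 + 3 + 12 = 61.
61 ÷ 28 = 2 complete bars with 5 left over.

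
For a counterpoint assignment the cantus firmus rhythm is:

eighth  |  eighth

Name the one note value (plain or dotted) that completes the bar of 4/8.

The bar of 4/8 = 4 eighth notes.
Express everything in eighth notes: eighth = 1; eighth = 1.
Adding: 1 + 1 = 2.
Remaining: 4 − 2 = 2 eighth notes, which is a quarter note.

quarter note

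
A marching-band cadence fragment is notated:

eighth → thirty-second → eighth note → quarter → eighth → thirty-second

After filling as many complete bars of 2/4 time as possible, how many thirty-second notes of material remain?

One bar of 2/4 = 16 thirty-second notes.
Convert each value to thirty-second notes: eighth = 4; thirty-second = 1; eighth note = 4; quarter = 8; eighth = 4; thirty-second = 1.
Total: 4 + 1 + 4 + 8 + 4 + 1 = 22.
22 ÷ 16 = 1 complete bar with 6 thirty-second notes remaining.

6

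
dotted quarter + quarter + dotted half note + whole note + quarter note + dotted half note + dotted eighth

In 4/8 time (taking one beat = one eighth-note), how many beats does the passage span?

28.5

One eighth-note beat = 2 sixteenth notes.
Convert each value to sixteenth notes: dotted quarter = 6; quarter = 4; dotted half note = 12; whole note = 16; quarter note = 4; dotted half note = 12; dotted eighth = 3.
Sum: 6 + 4 + 12 + 16 + 4 + 12 + 3 = 57.
57 ÷ 2 = 28.5 beats.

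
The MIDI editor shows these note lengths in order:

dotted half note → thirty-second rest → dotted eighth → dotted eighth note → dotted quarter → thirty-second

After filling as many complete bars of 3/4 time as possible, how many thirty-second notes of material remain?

2

One bar of 3/4 = 24 thirty-second notes.
Express everything in thirty-second notes: dotted half note = 24; thirty-second rest = 1; dotted eighth = 6; dotted eighth note = 6; dotted quarter = 12; thirty-second = 1.
Total: 24 + 1 + 6 + 6 + 12 + 1 = 50.
50 ÷ 24 = 2 complete bars with 2 thirty-second notes remaining.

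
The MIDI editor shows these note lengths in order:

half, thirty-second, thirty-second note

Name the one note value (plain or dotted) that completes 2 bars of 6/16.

dotted eighth note

2 bars of 6/16 = 24 thirty-second notes.
Each duration in thirty-second notes: half = 16; thirty-second = 1; thirty-second note = 1.
Altogether 16 + 1 + 1 = 18.
Remaining: 24 − 18 = 6 thirty-second notes, which is a dotted eighth note.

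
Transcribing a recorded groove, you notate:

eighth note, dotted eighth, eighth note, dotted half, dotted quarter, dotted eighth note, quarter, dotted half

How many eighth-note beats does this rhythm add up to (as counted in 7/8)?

One eighth-note beat = 2 sixteenth notes.
Express everything in sixteenth notes: eighth note = 2; dotted eighth = 3; eighth note = 2; dotted half = 12; dotted quarter = 6; dotted eighth note = 3; quarter = 4; dotted half = 12.
Altogether 2 + 3 + 2 + 12 + 6 + 3 + 4 + 12 = 44.
44 ÷ 2 = 22 beats.

22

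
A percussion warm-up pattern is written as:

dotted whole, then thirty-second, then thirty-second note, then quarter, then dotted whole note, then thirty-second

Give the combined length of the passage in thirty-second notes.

107

In thirty-second notes: dotted whole = 48; thirty-second = 1; thirty-second note = 1; quarter = 8; dotted whole note = 48; thirty-second = 1.
Adding: 48 + 1 + 1 + 8 + 48 + 1 = 107 thirty-second notes.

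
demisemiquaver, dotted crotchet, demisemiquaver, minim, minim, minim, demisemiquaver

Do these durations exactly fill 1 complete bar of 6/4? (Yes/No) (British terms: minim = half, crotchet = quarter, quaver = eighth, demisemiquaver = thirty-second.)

One bar of 6/4 = 48 thirty-second notes.
Working in thirty-second notes: demisemiquaver = 1; dotted crotchet = 12; demisemiquaver = 1; minim = 16; minim = 16; minim = 16; demisemiquaver = 1.
Total: 1 + 12 + 1 + 16 + 16 + 16 + 1 = 63.
63 exceeds 48, so the answer is No.

No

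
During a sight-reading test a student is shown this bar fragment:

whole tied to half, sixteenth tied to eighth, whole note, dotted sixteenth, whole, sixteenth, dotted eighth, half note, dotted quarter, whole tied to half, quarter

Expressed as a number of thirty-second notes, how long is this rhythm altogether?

Each duration in thirty-second notes: whole tied to half (whole + half) = 48; sixteenth tied to eighth (sixteenth + eighth) = 6; whole note = 32; dotted sixteenth = 3; whole = 32; sixteenth = 2; dotted eighth = 6; half note = 16; dotted quarter = 12; whole tied to half (whole + half) = 48; quarter = 8.
Adding: 48 + 6 + 32 + 3 + 32 + 2 + 6 + 16 + 12 + 48 + 8 = 213 thirty-second notes.

213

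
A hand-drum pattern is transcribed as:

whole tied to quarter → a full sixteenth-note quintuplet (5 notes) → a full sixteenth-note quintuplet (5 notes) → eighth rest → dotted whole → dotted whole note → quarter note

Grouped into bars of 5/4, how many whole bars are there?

4

One bar of 5/4 = 10 eighth notes.
Each duration in eighth notes: whole tied to quarter (whole + quarter) = 10; a full sixteenth-note quintuplet (5 notes) (five quintuplet sixteenths span one quarter) = 2; a full sixteenth-note quintuplet (5 notes) (five quintuplet sixteenths span one quarter) = 2; eighth rest = 1; dotted whole = 12; dotted whole note = 12; quarter note = 2.
Sum: 10 + 2 + 2 + 1 + 12 + 12 + 2 = 41.
41 ÷ 10 = 4 complete bars with 1 left over.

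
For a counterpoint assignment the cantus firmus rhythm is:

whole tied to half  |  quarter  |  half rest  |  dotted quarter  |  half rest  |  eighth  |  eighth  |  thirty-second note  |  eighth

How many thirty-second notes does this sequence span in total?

Convert each value to thirty-second notes: whole tied to half (whole + half) = 48; quarter = 8; half rest = 16; dotted quarter = 12; half rest = 16; eighth = 4; eighth = 4; thirty-second note = 1; eighth = 4.
Sum: 48 + 8 + 16 + 12 + 16 + 4 + 4 + 1 + 4 = 113 thirty-second notes.

113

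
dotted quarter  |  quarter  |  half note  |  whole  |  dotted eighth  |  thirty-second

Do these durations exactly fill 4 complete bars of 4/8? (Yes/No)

No

One bar of 4/8 = 16 thirty-second notes, so 4 bars = 64.
Express everything in thirty-second notes: dotted quarter = 12; quarter = 8; half note = 16; whole = 32; dotted eighth = 6; thirty-second = 1.
Altogether 12 + 8 + 16 + 32 + 6 + 1 = 75.
75 exceeds 64, so the answer is No.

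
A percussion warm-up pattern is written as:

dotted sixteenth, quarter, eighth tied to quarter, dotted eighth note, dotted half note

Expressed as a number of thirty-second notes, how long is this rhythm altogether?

Each duration in thirty-second notes: dotted sixteenth = 3; quarter = 8; eighth tied to quarter (eighth + quarter) = 12; dotted eighth note = 6; dotted half note = 24.
Adding: 3 + 8 + 12 + 6 + 24 = 53 thirty-second notes.

53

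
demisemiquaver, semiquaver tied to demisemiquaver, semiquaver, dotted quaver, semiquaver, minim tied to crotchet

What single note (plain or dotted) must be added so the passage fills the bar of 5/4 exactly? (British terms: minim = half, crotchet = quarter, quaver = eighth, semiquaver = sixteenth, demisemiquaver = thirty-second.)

The bar of 5/4 = 40 thirty-second notes.
Each duration in thirty-second notes: demisemiquaver = 1; semiquaver tied to demisemiquaver (semiquaver + demisemiquaver) = 3; semiquaver = 2; dotted quaver = 6; semiquaver = 2; minim tied to crotchet (minim + crotchet) = 24.
Total: 1 + 3 + 2 + 6 + 2 + 24 = 38.
Remaining: 40 − 38 = 2 thirty-second notes, which is a sixteenth note.

sixteenth note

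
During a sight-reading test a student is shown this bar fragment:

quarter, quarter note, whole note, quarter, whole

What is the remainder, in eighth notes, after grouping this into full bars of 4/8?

One bar of 4/8 = 2 quarter notes.
In quarter notes: quarter = 1; quarter note = 1; whole note = 4; quarter = 1; whole = 4.
Sum: 1 + 1 + 4 + 1 + 4 = 11.
11 ÷ 2 = 5 complete bars with 1 quarter note remaining = 2 eighth notes.

2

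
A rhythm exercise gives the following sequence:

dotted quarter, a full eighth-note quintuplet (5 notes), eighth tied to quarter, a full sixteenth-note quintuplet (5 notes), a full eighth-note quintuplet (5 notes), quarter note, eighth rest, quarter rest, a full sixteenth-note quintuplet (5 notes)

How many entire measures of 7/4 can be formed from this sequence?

One bar of 7/4 = 14 eighth notes.
Convert each value to eighth notes: dotted quarter = 3; a full eighth-note quintuplet (5 notes) (five quintuplet eighths span one half) = 4; eighth tied to quarter (eighth + quarter) = 3; a full sixteenth-note quintuplet (5 notes) (five quintuplet sixteenths span one quarter) = 2; a full eighth-note quintuplet (5 notes) (five quintuplet eighths span one half) = 4; quarter note = 2; eighth rest = 1; quarter rest = 2; a full sixteenth-note quintuplet (5 notes) (five quintuplet sixteenths span one quarter) = 2.
Total: 3 + 4 + 3 + 2 + 4 + 2 + 1 + 2 + 2 = 23.
23 ÷ 14 = 1 complete bar with 9 left over.

1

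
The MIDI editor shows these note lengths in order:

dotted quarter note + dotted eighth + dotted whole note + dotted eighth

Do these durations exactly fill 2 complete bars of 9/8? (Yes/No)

One bar of 9/8 = 18 sixteenth notes, so 2 bars = 36.
Working in sixteenth notes: dotted quarter note = 6; dotted eighth = 3; dotted whole note = 24; dotted eighth = 3.
Altogether 6 + 3 + 24 + 3 = 36.
36 equals 36, so the answer is Yes.

Yes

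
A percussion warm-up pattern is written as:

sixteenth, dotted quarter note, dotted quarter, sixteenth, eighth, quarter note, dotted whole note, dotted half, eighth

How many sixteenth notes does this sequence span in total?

58

In sixteenth notes: sixteenth = 1; dotted quarter note = 6; dotted quarter = 6; sixteenth = 1; eighth = 2; quarter note = 4; dotted whole note = 24; dotted half = 12; eighth = 2.
Sum: 1 + 6 + 6 + 1 + 2 + 4 + 24 + 12 + 2 = 58 sixteenth notes.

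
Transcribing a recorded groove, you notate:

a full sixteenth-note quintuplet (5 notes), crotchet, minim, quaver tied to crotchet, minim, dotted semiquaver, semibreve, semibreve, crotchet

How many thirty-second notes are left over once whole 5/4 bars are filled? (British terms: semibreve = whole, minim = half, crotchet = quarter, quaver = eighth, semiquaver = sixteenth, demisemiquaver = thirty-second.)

One bar of 5/4 = 40 thirty-second notes.
Express everything in thirty-second notes: a full sixteenth-note quintuplet (5 notes) (five quintuplet sixteenths span one quarter) = 8; crotchet = 8; minim = 16; quaver tied to crotchet (quaver + crotchet) = 12; minim = 16; dotted semiquaver = 3; semibreve = 32; semibreve = 32; crotchet = 8.
Sum: 8 + 8 + 16 + 12 + 16 + 3 + 32 + 32 + 8 = 135.
135 ÷ 40 = 3 complete bars with 15 thirty-second notes remaining.

15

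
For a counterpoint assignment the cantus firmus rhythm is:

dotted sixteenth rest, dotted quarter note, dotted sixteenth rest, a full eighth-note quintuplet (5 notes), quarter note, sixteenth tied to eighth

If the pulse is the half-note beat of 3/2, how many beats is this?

One half-note beat = 16 thirty-second notes.
Convert each value to thirty-second notes: dotted sixteenth rest = 3; dotted quarter note = 12; dotted sixteenth rest = 3; a full eighth-note quintuplet (5 notes) (five quintuplet eighths span one half) = 16; quarter note = 8; sixteenth tied to eighth (sixteenth + eighth) = 6.
Altogether 3 + 12 + 3 + 16 + 8 + 6 = 48.
48 ÷ 16 = 3 beats.

3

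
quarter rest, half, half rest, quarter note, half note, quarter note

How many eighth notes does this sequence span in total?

18

Express everything in eighth notes: quarter rest = 2; half = 4; half rest = 4; quarter note = 2; half note = 4; quarter note = 2.
Adding: 2 + 4 + 4 + 2 + 4 + 2 = 18 eighth notes.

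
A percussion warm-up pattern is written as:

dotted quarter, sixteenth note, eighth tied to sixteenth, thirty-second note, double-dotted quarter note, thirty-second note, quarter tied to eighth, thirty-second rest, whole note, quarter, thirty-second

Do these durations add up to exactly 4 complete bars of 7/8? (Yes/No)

No

One bar of 7/8 = 28 thirty-second notes, so 4 bars = 112.
In thirty-second notes: dotted quarter = 12; sixteenth note = 2; eighth tied to sixteenth (eighth + sixteenth) = 6; thirty-second note = 1; double-dotted quarter note = 14; thirty-second note = 1; quarter tied to eighth (quarter + eighth) = 12; thirty-second rest = 1; whole note = 32; quarter = 8; thirty-second = 1.
Altogether 12 + 2 + 6 + 1 + 14 + 1 + 12 + 1 + 32 + 8 + 1 = 90.
90 falls short of 112, so the answer is No.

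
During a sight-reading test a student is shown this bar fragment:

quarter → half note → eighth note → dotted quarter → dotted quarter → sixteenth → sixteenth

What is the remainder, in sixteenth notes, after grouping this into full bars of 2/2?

12

One bar of 2/2 = 16 sixteenth notes.
Each duration in sixteenth notes: quarter = 4; half note = 8; eighth note = 2; dotted quarter = 6; dotted quarter = 6; sixteenth = 1; sixteenth = 1.
Total: 4 + 8 + 2 + 6 + 6 + 1 + 1 = 28.
28 ÷ 16 = 1 complete bar with 12 sixteenth notes remaining.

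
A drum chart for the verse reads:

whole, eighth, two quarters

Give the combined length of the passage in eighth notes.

13

In eighth notes: whole = 8; eighth = 1; quarter = 2; quarter = 2.
Total: 8 + 1 + 2 + 2 = 13 eighth notes.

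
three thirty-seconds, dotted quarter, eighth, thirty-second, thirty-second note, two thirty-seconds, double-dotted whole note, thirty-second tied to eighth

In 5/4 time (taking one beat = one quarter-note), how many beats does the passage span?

10.5

One quarter-note beat = 8 thirty-second notes.
Each duration in thirty-second notes: thirty-second = 1; thirty-second = 1; thirty-second = 1; dotted quarter = 12; eighth = 4; thirty-second = 1; thirty-second note = 1; thirty-second = 1; thirty-second = 1; double-dotted whole note = 56; thirty-second tied to eighth (thirty-second + eighth) = 5.
Total: 1 + 1 + 1 + 12 + 4 + 1 + 1 + 1 + 1 + 56 + 5 = 84.
84 ÷ 8 = 10.5 beats.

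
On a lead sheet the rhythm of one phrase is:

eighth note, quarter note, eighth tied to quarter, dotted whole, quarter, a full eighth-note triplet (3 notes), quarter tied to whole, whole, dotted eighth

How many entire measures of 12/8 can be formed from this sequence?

One bar of 12/8 = 24 sixteenth notes.
Working in sixteenth notes: eighth note = 2; quarter note = 4; eighth tied to quarter (eighth + quarter) = 6; dotted whole = 24; quarter = 4; a full eighth-note triplet (3 notes) (three triplet eighths span one quarter) = 4; quarter tied to whole (quarter + whole) = 20; whole = 16; dotted eighth = 3.
Adding: 2 + 4 + 6 + 24 + 4 + 4 + 20 + 16 + 3 = 83.
83 ÷ 24 = 3 complete bars with 11 left over.

3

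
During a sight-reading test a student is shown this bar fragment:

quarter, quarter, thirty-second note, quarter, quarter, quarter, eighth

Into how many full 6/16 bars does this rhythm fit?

3

One bar of 6/16 = 12 thirty-second notes.
Express everything in thirty-second notes: quarter = 8; quarter = 8; thirty-second note = 1; quarter = 8; quarter = 8; quarter = 8; eighth = 4.
Altogether 8 + 8 + 1 + 8 + 8 + 8 + 4 = 45.
45 ÷ 12 = 3 complete bars with 9 left over.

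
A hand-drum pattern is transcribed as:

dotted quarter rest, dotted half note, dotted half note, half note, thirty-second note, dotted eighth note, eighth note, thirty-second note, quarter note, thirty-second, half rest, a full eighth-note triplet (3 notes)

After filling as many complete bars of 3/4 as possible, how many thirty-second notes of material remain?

One bar of 3/4 = 24 thirty-second notes.
Express everything in thirty-second notes: dotted quarter rest = 12; dotted half note = 24; dotted half note = 24; half note = 16; thirty-second note = 1; dotted eighth note = 6; eighth note = 4; thirty-second note = 1; quarter note = 8; thirty-second = 1; half rest = 16; a full eighth-note triplet (3 notes) (three triplet eighths span one quarter) = 8.
Altogether 12 + 24 + 24 + 16 + 1 + 6 + 4 + 1 + 8 + 1 + 16 + 8 = 121.
121 ÷ 24 = 5 complete bars with 1 thirty-second note remaining.

1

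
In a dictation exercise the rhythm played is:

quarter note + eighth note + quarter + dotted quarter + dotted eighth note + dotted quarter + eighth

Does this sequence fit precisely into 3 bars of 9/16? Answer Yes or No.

Yes

One bar of 9/16 = 9 sixteenth notes, so 3 bars = 27.
Each duration in sixteenth notes: quarter note = 4; eighth note = 2; quarter = 4; dotted quarter = 6; dotted eighth note = 3; dotted quarter = 6; eighth = 2.
Total: 4 + 2 + 4 + 6 + 3 + 6 + 2 = 27.
27 equals 27, so the answer is Yes.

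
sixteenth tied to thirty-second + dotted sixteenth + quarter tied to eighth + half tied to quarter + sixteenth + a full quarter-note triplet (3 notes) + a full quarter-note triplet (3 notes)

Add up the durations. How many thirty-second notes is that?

76

Working in thirty-second notes: sixteenth tied to thirty-second (sixteenth + thirty-second) = 3; dotted sixteenth = 3; quarter tied to eighth (quarter + eighth) = 12; half tied to quarter (half + quarter) = 24; sixteenth = 2; a full quarter-note triplet (3 notes) (three triplet quarters span one half) = 16; a full quarter-note triplet (3 notes) (three triplet quarters span one half) = 16.
Total: 3 + 3 + 12 + 24 + 2 + 16 + 16 = 76 thirty-second notes.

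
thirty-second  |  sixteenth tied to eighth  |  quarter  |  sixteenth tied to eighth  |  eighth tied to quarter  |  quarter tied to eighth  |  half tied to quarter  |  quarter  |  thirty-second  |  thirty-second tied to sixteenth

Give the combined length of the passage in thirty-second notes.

81

In thirty-second notes: thirty-second = 1; sixteenth tied to eighth (sixteenth + eighth) = 6; quarter = 8; sixteenth tied to eighth (sixteenth + eighth) = 6; eighth tied to quarter (eighth + quarter) = 12; quarter tied to eighth (quarter + eighth) = 12; half tied to quarter (half + quarter) = 24; quarter = 8; thirty-second = 1; thirty-second tied to sixteenth (thirty-second + sixteenth) = 3.
Altogether 1 + 6 + 8 + 6 + 12 + 12 + 24 + 8 + 1 + 3 = 81 thirty-second notes.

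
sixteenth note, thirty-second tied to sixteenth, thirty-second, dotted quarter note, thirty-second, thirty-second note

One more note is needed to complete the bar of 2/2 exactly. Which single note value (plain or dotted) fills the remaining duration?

dotted quarter note

The bar of 2/2 = 32 thirty-second notes.
Convert each value to thirty-second notes: sixteenth note = 2; thirty-second tied to sixteenth (thirty-second + sixteenth) = 3; thirty-second = 1; dotted quarter note = 12; thirty-second = 1; thirty-second note = 1.
Altogether 2 + 3 + 1 + 12 + 1 + 1 = 20.
Remaining: 32 − 20 = 12 thirty-second notes, which is a dotted quarter note.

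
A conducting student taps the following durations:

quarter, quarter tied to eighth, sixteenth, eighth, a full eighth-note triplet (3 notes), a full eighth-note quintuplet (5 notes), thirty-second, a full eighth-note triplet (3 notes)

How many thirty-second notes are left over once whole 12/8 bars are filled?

One bar of 12/8 = 48 thirty-second notes.
In thirty-second notes: quarter = 8; quarter tied to eighth (quarter + eighth) = 12; sixteenth = 2; eighth = 4; a full eighth-note triplet (3 notes) (three triplet eighths span one quarter) = 8; a full eighth-note quintuplet (5 notes) (five quintuplet eighths span one half) = 16; thirty-second = 1; a full eighth-note triplet (3 notes) (three triplet eighths span one quarter) = 8.
Adding: 8 + 12 + 2 + 4 + 8 + 16 + 1 + 8 = 59.
59 ÷ 48 = 1 complete bar with 11 thirty-second notes remaining.

11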